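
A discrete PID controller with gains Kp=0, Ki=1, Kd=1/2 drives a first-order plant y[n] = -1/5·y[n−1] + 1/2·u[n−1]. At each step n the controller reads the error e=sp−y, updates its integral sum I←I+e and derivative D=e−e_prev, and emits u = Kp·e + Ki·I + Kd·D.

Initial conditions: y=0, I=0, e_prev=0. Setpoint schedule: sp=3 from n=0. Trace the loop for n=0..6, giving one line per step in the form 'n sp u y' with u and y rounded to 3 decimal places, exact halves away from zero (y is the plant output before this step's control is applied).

(exact arithmetic carried between steps; '≈' marks a value shown rounded to 6 d.p. or computed from one; I and e_prev carry over from the previous line; the table rounds u and y to 3 d.p., halves away from zero)
n=0: y=0, sp=3, e=sp−y=3; I=3, D=e−e_prev=3; u=0·3+1·3+1/2·3=4.5; next y=-1/5·0+1/2·4.5=2.25
n=1: y=2.25, sp=3, e=sp−y=0.75; I=3.75, D=e−e_prev=-2.25; u=0·0.75+1·3.75+1/2·(-2.25)=2.625; next y=-1/5·2.25+1/2·2.625=0.8625
n=2: y=0.8625, sp=3, e=sp−y=2.1375; I=5.8875, D=e−e_prev=1.3875; u=0·2.1375+1·5.8875+1/2·1.3875=6.58125; next y=-1/5·0.8625+1/2·6.58125=3.118125
n=3: y=3.118125, sp=3, e=sp−y=-0.118125; I=5.769375, D=e−e_prev=-2.255625; u=0·(-0.118125)+1·5.769375+1/2·(-2.255625)≈4.641563; next y=-1/5·3.118125+1/2·4.641563≈1.697156
n=4: y≈1.697156, sp=3, e=sp−y≈1.302844; I≈7.072219, D=e−e_prev≈1.420969; u=0·1.302844+1·7.072219+1/2·1.420969≈7.782703; next y=-1/5·1.697156+1/2·7.782703≈3.551920
n=5: y≈3.551920, sp=3, e=sp−y≈-0.551920; I≈6.520298, D=e−e_prev≈-1.854764; u=0·(-0.551920)+1·6.520298+1/2·(-1.854764)≈5.592916; next y=-1/5·3.551920+1/2·5.592916≈2.086074
n=6: y≈2.086074, sp=3, e=sp−y≈0.913926; I≈7.434224, D=e−e_prev≈1.465846; u=0·0.913926+1·7.434224+1/2·1.465846≈8.167147; next y=-1/5·2.086074+1/2·8.167147≈3.666359

0 3 4.500 0.000
1 3 2.625 2.250
2 3 6.581 0.863
3 3 4.642 3.118
4 3 7.783 1.697
5 3 5.593 3.552
6 3 8.167 2.086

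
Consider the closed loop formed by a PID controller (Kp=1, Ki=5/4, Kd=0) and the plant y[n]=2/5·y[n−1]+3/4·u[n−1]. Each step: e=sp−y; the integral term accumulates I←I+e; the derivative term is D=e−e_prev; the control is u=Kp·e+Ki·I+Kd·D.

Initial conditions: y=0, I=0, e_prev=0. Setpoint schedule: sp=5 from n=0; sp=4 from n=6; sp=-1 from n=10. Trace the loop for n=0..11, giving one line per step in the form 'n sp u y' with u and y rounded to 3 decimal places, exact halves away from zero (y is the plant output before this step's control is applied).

0 5 11.250 0.000
1 5 -1.484 8.438
2 5 8.114 2.262
3 5 0.898 6.990
4 5 6.332 3.469
5 5 2.244 6.137
6 4 3.071 4.137
7 4 3.302 3.958
8 4 3.125 4.060
9 4 3.257 3.968
10 -1 -8.093 4.030
11 -1 4.717 -4.457

(exact arithmetic carried between steps; '≈' marks a value shown rounded to 6 d.p. or computed from one; I and e_prev carry over from the previous line; the table rounds u and y to 3 d.p., halves away from zero)
n=0: y=0, sp=5, e=sp−y=5; I=5, D=e−e_prev=5; u=1·5+5/4·5+0·5=11.25; next y=2/5·0+3/4·11.25=8.4375
n=1: y=8.4375, sp=5, e=sp−y=-3.4375; I=1.5625, D=e−e_prev=-8.4375; u=1·(-3.4375)+5/4·1.5625+0·(-8.4375)=-1.484375; next y=2/5·8.4375+3/4·(-1.484375)≈2.261719
n=2: y≈2.261719, sp=5, e=sp−y≈2.738281; I≈4.300781, D=e−e_prev≈6.175781; u=1·2.738281+5/4·4.300781+0·6.175781≈8.114258; next y=2/5·2.261719+3/4·8.114258≈6.990381
n=3: y≈6.990381, sp=5, e=sp−y≈-1.990381; I≈2.310400, D=e−e_prev≈-4.728662; u=1·(-1.990381)+5/4·2.310400+0·(-4.728662)≈0.897620; next y=2/5·6.990381+3/4·0.897620≈3.469367
n=4: y≈3.469367, sp=5, e=sp−y≈1.530633; I≈3.841033, D=e−e_prev≈3.521014; u=1·1.530633+5/4·3.841033+0·3.521014≈6.331925; next y=2/5·3.469367+3/4·6.331925≈6.136690
n=5: y≈6.136690, sp=5, e=sp−y≈-1.136690; I≈2.704343, D=e−e_prev≈-2.667323; u=1·(-1.136690)+5/4·2.704343+0·(-2.667323)≈2.243739; next y=2/5·6.136690+3/4·2.243739≈4.137480
n=6: y≈4.137480, sp=4, e=sp−y≈-0.137480; I≈2.566863, D=e−e_prev≈0.999210; u=1·(-0.137480)+5/4·2.566863+0·0.999210≈3.071099; next y=2/5·4.137480+3/4·3.071099≈3.958316
n=7: y≈3.958316, sp=4, e=sp−y≈0.041684; I≈2.608547, D=e−e_prev≈0.179164; u=1·0.041684+5/4·2.608547+0·0.179164≈3.302368; next y=2/5·3.958316+3/4·3.302368≈4.060102
n=8: y≈4.060102, sp=4, e=sp−y≈-0.060102; I≈2.548445, D=e−e_prev≈-0.101786; u=1·(-0.060102)+5/4·2.548445+0·(-0.101786)≈3.125454; next y=2/5·4.060102+3/4·3.125454≈3.968131
n=9: y≈3.968131, sp=4, e=sp−y≈0.031869; I≈2.580314, D=e−e_prev≈0.091971; u=1·0.031869+5/4·2.580314+0·0.091971≈3.257261; next y=2/5·3.968131+3/4·3.257261≈4.030198
n=10: y≈4.030198, sp=-1, e=sp−y≈-5.030198; I≈-2.449884, D=e−e_prev≈-5.062067; u=1·(-5.030198)+5/4·(-2.449884)+0·(-5.062067)≈-8.092554; next y=2/5·4.030198+3/4·(-8.092554)≈-4.457336
n=11: y≈-4.457336, sp=-1, e=sp−y≈3.457336; I≈1.007452, D=e−e_prev≈8.487534; u=1·3.457336+5/4·1.007452+0·8.487534≈4.716650; next y=2/5·(-4.457336)+3/4·4.716650≈1.754553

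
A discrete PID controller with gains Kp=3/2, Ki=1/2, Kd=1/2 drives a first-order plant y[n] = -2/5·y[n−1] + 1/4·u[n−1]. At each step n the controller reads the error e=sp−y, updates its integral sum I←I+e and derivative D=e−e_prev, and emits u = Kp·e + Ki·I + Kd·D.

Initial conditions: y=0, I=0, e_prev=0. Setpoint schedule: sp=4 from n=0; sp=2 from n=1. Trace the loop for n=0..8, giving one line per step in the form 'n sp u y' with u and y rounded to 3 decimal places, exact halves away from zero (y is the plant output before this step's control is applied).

0 4 10.000 0.000
1 2 -1.250 2.500
2 2 10.281 -1.313
3 2 -0.988 3.095
4 2 12.119 -1.485
5 2 -1.201 3.624
6 2 13.976 -1.750
7 2 -1.695 4.194
8 2 15.918 -2.101

(exact arithmetic carried between steps; '≈' marks a value shown rounded to 6 d.p. or computed from one; I and e_prev carry over from the previous line; the table rounds u and y to 3 d.p., halves away from zero)
n=0: y=0, sp=4, e=sp−y=4; I=4, D=e−e_prev=4; u=3/2·4+1/2·4+1/2·4=10; next y=-2/5·0+1/4·10=2.5
n=1: y=2.5, sp=2, e=sp−y=-0.5; I=3.5, D=e−e_prev=-4.5; u=3/2·(-0.5)+1/2·3.5+1/2·(-4.5)=-1.25; next y=-2/5·2.5+1/4·(-1.25)=-1.3125
n=2: y=-1.3125, sp=2, e=sp−y=3.3125; I=6.8125, D=e−e_prev=3.8125; u=3/2·3.3125+1/2·6.8125+1/2·3.8125=10.28125; next y=-2/5·(-1.3125)+1/4·10.28125≈3.095313
n=3: y≈3.095313, sp=2, e=sp−y≈-1.095313; I≈5.717188, D=e−e_prev≈-4.407813; u=3/2·(-1.095313)+1/2·5.717188+1/2·(-4.407813)≈-0.988281; next y=-2/5·3.095313+1/4·(-0.988281)≈-1.485195
n=4: y≈-1.485195, sp=2, e=sp−y≈3.485195; I≈9.202383, D=e−e_prev≈4.580508; u=3/2·3.485195+1/2·9.202383+1/2·4.580508≈12.119238; next y=-2/5·(-1.485195)+1/4·12.119238≈3.623888
n=5: y≈3.623888, sp=2, e=sp−y≈-1.623888; I≈7.578495, D=e−e_prev≈-5.109083; u=3/2·(-1.623888)+1/2·7.578495+1/2·(-5.109083)≈-1.201125; next y=-2/5·3.623888+1/4·(-1.201125)≈-1.749836
n=6: y≈-1.749836, sp=2, e=sp−y≈3.749836; I≈11.328332, D=e−e_prev≈5.373724; u=3/2·3.749836+1/2·11.328332+1/2·5.373724≈13.975783; next y=-2/5·(-1.749836)+1/4·13.975783≈4.193880
n=7: y≈4.193880, sp=2, e=sp−y≈-2.193880; I≈9.134451, D=e−e_prev≈-5.943717; u=3/2·(-2.193880)+1/2·9.134451+1/2·(-5.943717)≈-1.695453; next y=-2/5·4.193880+1/4·(-1.695453)≈-2.101415
n=8: y≈-2.101415, sp=2, e=sp−y≈4.101415; I≈13.235867, D=e−e_prev≈6.295296; u=3/2·4.101415+1/2·13.235867+1/2·6.295296≈15.917704; next y=-2/5·(-2.101415)+1/4·15.917704≈4.819992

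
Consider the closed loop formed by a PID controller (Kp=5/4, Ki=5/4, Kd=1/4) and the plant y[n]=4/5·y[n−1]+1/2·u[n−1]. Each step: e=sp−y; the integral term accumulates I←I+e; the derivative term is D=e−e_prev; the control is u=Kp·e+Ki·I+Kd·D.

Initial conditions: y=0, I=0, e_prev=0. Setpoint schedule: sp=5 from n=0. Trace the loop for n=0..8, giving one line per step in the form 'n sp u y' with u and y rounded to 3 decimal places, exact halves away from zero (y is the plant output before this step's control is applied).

0 5 13.750 0.000
1 5 -0.156 6.875
2 5 3.215 5.422
3 5 0.886 5.945
4 5 1.887 5.199
5 5 1.717 5.103
6 5 2.010 4.940
7 5 1.997 4.958
8 5 2.035 4.965

(exact arithmetic carried between steps; '≈' marks a value shown rounded to 6 d.p. or computed from one; I and e_prev carry over from the previous line; the table rounds u and y to 3 d.p., halves away from zero)
n=0: y=0, sp=5, e=sp−y=5; I=5, D=e−e_prev=5; u=5/4·5+5/4·5+1/4·5=13.75; next y=4/5·0+1/2·13.75=6.875
n=1: y=6.875, sp=5, e=sp−y=-1.875; I=3.125, D=e−e_prev=-6.875; u=5/4·(-1.875)+5/4·3.125+1/4·(-6.875)=-0.15625; next y=4/5·6.875+1/2·(-0.15625)=5.421875
n=2: y=5.421875, sp=5, e=sp−y=-0.421875; I=2.703125, D=e−e_prev=1.453125; u=5/4·(-0.421875)+5/4·2.703125+1/4·1.453125≈3.214844; next y=4/5·5.421875+1/2·3.214844≈5.944922
n=3: y≈5.944922, sp=5, e=sp−y≈-0.944922; I≈1.758203, D=e−e_prev≈-0.523047; u=5/4·(-0.944922)+5/4·1.758203+1/4·(-0.523047)≈0.885840; next y=4/5·5.944922+1/2·0.885840≈5.198857
n=4: y≈5.198857, sp=5, e=sp−y≈-0.198857; I≈1.559346, D=e−e_prev≈0.746064; u=5/4·(-0.198857)+5/4·1.559346+1/4·0.746064≈1.887126; next y=4/5·5.198857+1/2·1.887126≈5.102649
n=5: y≈5.102649, sp=5, e=sp−y≈-0.102649; I≈1.456697, D=e−e_prev≈0.096208; u=5/4·(-0.102649)+5/4·1.456697+1/4·0.096208≈1.716611; next y=4/5·5.102649+1/2·1.716611≈4.940425
n=6: y≈4.940425, sp=5, e=sp−y≈0.059575; I≈1.516272, D=e−e_prev≈0.162224; u=5/4·0.059575+5/4·1.516272+1/4·0.162224≈2.010364; next y=4/5·4.940425+1/2·2.010364≈4.957522
n=7: y≈4.957522, sp=5, e=sp−y≈0.042478; I≈1.558749, D=e−e_prev≈-0.017097; u=5/4·0.042478+5/4·1.558749+1/4·(-0.017097)≈1.997260; next y=4/5·4.957522+1/2·1.997260≈4.964648
n=8: y≈4.964648, sp=5, e=sp−y≈0.035352; I≈1.594102, D=e−e_prev≈-0.007126; u=5/4·0.035352+5/4·1.594102+1/4·(-0.007126)≈2.035036; next y=4/5·4.964648+1/2·2.035036≈4.989236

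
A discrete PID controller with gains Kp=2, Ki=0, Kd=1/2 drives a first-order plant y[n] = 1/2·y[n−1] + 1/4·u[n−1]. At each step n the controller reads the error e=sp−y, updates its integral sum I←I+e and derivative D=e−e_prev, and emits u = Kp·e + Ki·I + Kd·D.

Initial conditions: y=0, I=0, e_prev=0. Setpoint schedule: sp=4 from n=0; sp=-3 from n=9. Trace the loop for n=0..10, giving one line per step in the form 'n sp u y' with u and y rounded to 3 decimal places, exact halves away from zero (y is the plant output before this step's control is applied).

(exact arithmetic carried between steps; '≈' marks a value shown rounded to 6 d.p. or computed from one; I and e_prev carry over from the previous line; the table rounds u and y to 3 d.p., halves away from zero)
n=0: y=0, sp=4, e=sp−y=4; I=4, D=e−e_prev=4; u=2·4+0·4+1/2·4=10; next y=1/2·0+1/4·10=2.5
n=1: y=2.5, sp=4, e=sp−y=1.5; I=5.5, D=e−e_prev=-2.5; u=2·1.5+0·5.5+1/2·(-2.5)=1.75; next y=1/2·2.5+1/4·1.75=1.6875
n=2: y=1.6875, sp=4, e=sp−y=2.3125; I=7.8125, D=e−e_prev=0.8125; u=2·2.3125+0·7.8125+1/2·0.8125=5.03125; next y=1/2·1.6875+1/4·5.03125≈2.101563
n=3: y≈2.101563, sp=4, e=sp−y≈1.898438; I≈9.710938, D=e−e_prev≈-0.414063; u=2·1.898438+0·9.710938+1/2·(-0.414063)≈3.589844; next y=1/2·2.101563+1/4·3.589844≈1.948242
n=4: y≈1.948242, sp=4, e=sp−y≈2.051758; I≈11.762695, D=e−e_prev≈0.153320; u=2·2.051758+0·11.762695+1/2·0.153320≈4.180176; next y=1/2·1.948242+1/4·4.180176≈2.019165
n=5: y≈2.019165, sp=4, e=sp−y≈1.980835; I≈13.743530, D=e−e_prev≈-0.070923; u=2·1.980835+0·13.743530+1/2·(-0.070923)≈3.926208; next y=1/2·2.019165+1/4·3.926208≈1.991135
n=6: y≈1.991135, sp=4, e=sp−y≈2.008865; I≈15.752396, D=e−e_prev≈0.028030; u=2·2.008865+0·15.752396+1/2·0.028030≈4.031746; next y=1/2·1.991135+1/4·4.031746≈2.003504
n=7: y≈2.003504, sp=4, e=sp−y≈1.996496; I≈17.748892, D=e−e_prev≈-0.012369; u=2·1.996496+0·17.748892+1/2·(-0.012369)≈3.986808; next y=1/2·2.003504+1/4·3.986808≈1.998454
n=8: y≈1.998454, sp=4, e=sp−y≈2.001546; I≈19.750438, D=e−e_prev≈0.005050; u=2·2.001546+0·19.750438+1/2·0.005050≈4.005617; next y=1/2·1.998454+1/4·4.005617≈2.000631
n=9: y≈2.000631, sp=-3, e=sp−y≈-5.000631; I≈14.749807, D=e−e_prev≈-7.002177; u=2·(-5.000631)+0·14.749807+1/2·(-7.002177)≈-13.502351; next y=1/2·2.000631+1/4·(-13.502351)≈-2.375272
n=10: y≈-2.375272, sp=-3, e=sp−y≈-0.624728; I≈14.125079, D=e−e_prev≈4.375903; u=2·(-0.624728)+0·14.125079+1/2·4.375903≈0.938496; next y=1/2·(-2.375272)+1/4·0.938496≈-0.953012

0 4 10.000 0.000
1 4 1.750 2.500
2 4 5.031 1.688
3 4 3.590 2.102
4 4 4.180 1.948
5 4 3.926 2.019
6 4 4.032 1.991
7 4 3.987 2.004
8 4 4.006 1.998
9 -3 -13.502 2.001
10 -3 0.938 -2.375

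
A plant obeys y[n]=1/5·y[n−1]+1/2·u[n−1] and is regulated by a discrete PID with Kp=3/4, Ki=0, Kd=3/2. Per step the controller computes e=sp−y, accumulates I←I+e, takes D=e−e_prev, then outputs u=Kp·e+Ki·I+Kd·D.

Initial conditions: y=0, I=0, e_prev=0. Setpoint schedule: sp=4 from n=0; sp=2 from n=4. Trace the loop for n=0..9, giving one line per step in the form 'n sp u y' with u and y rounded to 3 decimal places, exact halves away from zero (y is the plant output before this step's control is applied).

0 4 9.000 0.000
1 4 -7.125 4.500
2 4 15.741 -2.663
3 4 -17.504 7.338
4 2 25.897 -7.284
5 2 -35.282 11.491
6 2 53.258 -15.343
7 2 -74.526 23.561
8 2 110.080 -32.551
9 2 -156.518 48.530

(exact arithmetic carried between steps; '≈' marks a value shown rounded to 6 d.p. or computed from one; I and e_prev carry over from the previous line; the table rounds u and y to 3 d.p., halves away from zero)
n=0: y=0, sp=4, e=sp−y=4; I=4, D=e−e_prev=4; u=3/4·4+0·4+3/2·4=9; next y=1/5·0+1/2·9=4.5
n=1: y=4.5, sp=4, e=sp−y=-0.5; I=3.5, D=e−e_prev=-4.5; u=3/4·(-0.5)+0·3.5+3/2·(-4.5)=-7.125; next y=1/5·4.5+1/2·(-7.125)=-2.6625
n=2: y=-2.6625, sp=4, e=sp−y=6.6625; I=10.1625, D=e−e_prev=7.1625; u=3/4·6.6625+0·10.1625+3/2·7.1625=15.740625; next y=1/5·(-2.6625)+1/2·15.740625≈7.337813
n=3: y≈7.337813, sp=4, e=sp−y≈-3.337813; I≈6.824688, D=e−e_prev≈-10.000313; u=3/4·(-3.337813)+0·6.824688+3/2·(-10.000313)≈-17.503828; next y=1/5·7.337813+1/2·(-17.503828)≈-7.284352
n=4: y≈-7.284352, sp=2, e=sp−y≈9.284352; I≈16.109039, D=e−e_prev≈12.622164; u=3/4·9.284352+0·16.109039+3/2·12.622164≈25.896510; next y=1/5·(-7.284352)+1/2·25.896510≈11.491385
n=5: y≈11.491385, sp=2, e=sp−y≈-9.491385; I≈6.617654, D=e−e_prev≈-18.775736; u=3/4·(-9.491385)+0·6.617654+3/2·(-18.775736)≈-35.282143; next y=1/5·11.491385+1/2·(-35.282143)≈-15.342794
n=6: y≈-15.342794, sp=2, e=sp−y≈17.342794; I≈23.960449, D=e−e_prev≈26.834179; u=3/4·17.342794+0·23.960449+3/2·26.834179≈53.258364; next y=1/5·(-15.342794)+1/2·53.258364≈23.560623
n=7: y≈23.560623, sp=2, e=sp−y≈-21.560623; I≈2.399826, D=e−e_prev≈-38.903418; u=3/4·(-21.560623)+0·2.399826+3/2·(-38.903418)≈-74.525594; next y=1/5·23.560623+1/2·(-74.525594)≈-32.550672
n=8: y≈-32.550672, sp=2, e=sp−y≈34.550672; I≈36.950498, D=e−e_prev≈56.111296; u=3/4·34.550672+0·36.950498+3/2·56.111296≈110.079948; next y=1/5·(-32.550672)+1/2·110.079948≈48.529839
n=9: y≈48.529839, sp=2, e=sp−y≈-46.529839; I≈-9.579341, D=e−e_prev≈-81.080512; u=3/4·(-46.529839)+0·(-9.579341)+3/2·(-81.080512)≈-156.518147; next y=1/5·48.529839+1/2·(-156.518147)≈-68.553106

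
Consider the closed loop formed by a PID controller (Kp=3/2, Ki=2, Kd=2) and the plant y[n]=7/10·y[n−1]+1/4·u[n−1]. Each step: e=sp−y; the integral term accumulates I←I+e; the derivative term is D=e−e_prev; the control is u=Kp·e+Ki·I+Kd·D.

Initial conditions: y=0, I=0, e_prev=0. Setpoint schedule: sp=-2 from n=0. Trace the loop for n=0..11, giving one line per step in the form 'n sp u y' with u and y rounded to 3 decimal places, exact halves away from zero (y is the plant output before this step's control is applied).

(exact arithmetic carried between steps; '≈' marks a value shown rounded to 6 d.p. or computed from one; I and e_prev carry over from the previous line; the table rounds u and y to 3 d.p., halves away from zero)
n=0: y=0, sp=-2, e=sp−y=-2; I=-2, D=e−e_prev=-2; u=3/2·(-2)+2·(-2)+2·(-2)=-11; next y=7/10·0+1/4·(-11)=-2.75
n=1: y=-2.75, sp=-2, e=sp−y=0.75; I=-1.25, D=e−e_prev=2.75; u=3/2·0.75+2·(-1.25)+2·2.75=4.125; next y=7/10·(-2.75)+1/4·4.125=-0.89375
n=2: y=-0.89375, sp=-2, e=sp−y=-1.10625; I=-2.35625, D=e−e_prev=-1.85625; u=3/2·(-1.10625)+2·(-2.35625)+2·(-1.85625)=-10.084375; next y=7/10·(-0.89375)+1/4·(-10.084375)≈-3.146719
n=3: y≈-3.146719, sp=-2, e=sp−y≈1.146719; I≈-1.209531, D=e−e_prev≈2.252969; u=3/2·1.146719+2·(-1.209531)+2·2.252969≈3.806953; next y=7/10·(-3.146719)+1/4·3.806953≈-1.250965
n=4: y≈-1.250965, sp=-2, e=sp−y≈-0.749035; I≈-1.958566, D=e−e_prev≈-1.895754; u=3/2·(-0.749035)+2·(-1.958566)+2·(-1.895754)≈-8.832193; next y=7/10·(-1.250965)+1/4·(-8.832193)≈-3.083724
n=5: y≈-3.083724, sp=-2, e=sp−y≈1.083724; I≈-0.874843, D=e−e_prev≈1.832759; u=3/2·1.083724+2·(-0.874843)+2·1.832759≈3.541418; next y=7/10·(-3.083724)+1/4·3.541418≈-1.273252
n=6: y≈-1.273252, sp=-2, e=sp−y≈-0.726748; I≈-1.601591, D=e−e_prev≈-1.810472; u=3/2·(-0.726748)+2·(-1.601591)+2·(-1.810472)≈-7.914246; next y=7/10·(-1.273252)+1/4·(-7.914246)≈-2.869838
n=7: y≈-2.869838, sp=-2, e=sp−y≈0.869838; I≈-0.731753, D=e−e_prev≈1.596586; u=3/2·0.869838+2·(-0.731753)+2·1.596586≈3.034424; next y=7/10·(-2.869838)+1/4·3.034424≈-1.250281
n=8: y≈-1.250281, sp=-2, e=sp−y≈-0.749719; I≈-1.481472, D=e−e_prev≈-1.619557; u=3/2·(-0.749719)+2·(-1.481472)+2·(-1.619557)≈-7.326637; next y=7/10·(-1.250281)+1/4·(-7.326637)≈-2.706856
n=9: y≈-2.706856, sp=-2, e=sp−y≈0.706856; I≈-0.774616, D=e−e_prev≈1.456575; u=3/2·0.706856+2·(-0.774616)+2·1.456575≈2.424202; next y=7/10·(-2.706856)+1/4·2.424202≈-1.288749
n=10: y≈-1.288749, sp=-2, e=sp−y≈-0.711251; I≈-1.485867, D=e−e_prev≈-1.418107; u=3/2·(-0.711251)+2·(-1.485867)+2·(-1.418107)≈-6.874827; next y=7/10·(-1.288749)+1/4·(-6.874827)≈-2.620831
n=11: y≈-2.620831, sp=-2, e=sp−y≈0.620831; I≈-0.865037, D=e−e_prev≈1.332082; u=3/2·0.620831+2·(-0.865037)+2·1.332082≈1.865336; next y=7/10·(-2.620831)+1/4·1.865336≈-1.368247

0 -2 -11.000 0.000
1 -2 4.125 -2.750
2 -2 -10.084 -0.894
3 -2 3.807 -3.147
4 -2 -8.832 -1.251
5 -2 3.541 -3.084
6 -2 -7.914 -1.273
7 -2 3.034 -2.870
8 -2 -7.327 -1.250
9 -2 2.424 -2.707
10 -2 -6.875 -1.289
11 -2 1.865 -2.621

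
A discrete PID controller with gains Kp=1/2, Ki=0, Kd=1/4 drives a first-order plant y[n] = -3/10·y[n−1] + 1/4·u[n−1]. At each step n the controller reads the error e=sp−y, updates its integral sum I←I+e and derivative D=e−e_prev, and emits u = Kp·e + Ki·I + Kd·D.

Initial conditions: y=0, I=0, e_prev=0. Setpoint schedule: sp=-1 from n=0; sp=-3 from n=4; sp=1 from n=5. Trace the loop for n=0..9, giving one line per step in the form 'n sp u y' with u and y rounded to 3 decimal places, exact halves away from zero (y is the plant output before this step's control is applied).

0 -1 -0.750 0.000
1 -1 -0.359 -0.188
2 -1 -0.522 -0.034
3 -1 -0.418 -0.120
4 -3 -1.979 -0.068
5 1 1.839 -0.474
6 1 -0.070 0.602
7 1 0.799 -0.198
8 1 0.256 0.259
9 1 0.575 -0.014

(exact arithmetic carried between steps; '≈' marks a value shown rounded to 6 d.p. or computed from one; I and e_prev carry over from the previous line; the table rounds u and y to 3 d.p., halves away from zero)
n=0: y=0, sp=-1, e=sp−y=-1; I=-1, D=e−e_prev=-1; u=1/2·(-1)+0·(-1)+1/4·(-1)=-0.75; next y=-3/10·0+1/4·(-0.75)=-0.1875
n=1: y=-0.1875, sp=-1, e=sp−y=-0.8125; I=-1.8125, D=e−e_prev=0.1875; u=1/2·(-0.8125)+0·(-1.8125)+1/4·0.1875=-0.359375; next y=-3/10·(-0.1875)+1/4·(-0.359375)≈-0.033594
n=2: y≈-0.033594, sp=-1, e=sp−y≈-0.966406; I≈-2.778906, D=e−e_prev≈-0.153906; u=1/2·(-0.966406)+0·(-2.778906)+1/4·(-0.153906)≈-0.521680; next y=-3/10·(-0.033594)+1/4·(-0.521680)≈-0.120342
n=3: y≈-0.120342, sp=-1, e=sp−y≈-0.879658; I≈-3.658564, D=e−e_prev≈0.086748; u=1/2·(-0.879658)+0·(-3.658564)+1/4·0.086748≈-0.418142; next y=-3/10·(-0.120342)+1/4·(-0.418142)≈-0.068433
n=4: y≈-0.068433, sp=-3, e=sp−y≈-2.931567; I≈-6.590131, D=e−e_prev≈-2.051909; u=1/2·(-2.931567)+0·(-6.590131)+1/4·(-2.051909)≈-1.978761; next y=-3/10·(-0.068433)+1/4·(-1.978761)≈-0.474160
n=5: y≈-0.474160, sp=1, e=sp−y≈1.474160; I≈-5.115971, D=e−e_prev≈4.405727; u=1/2·1.474160+0·(-5.115971)+1/4·4.405727≈1.838512; next y=-3/10·(-0.474160)+1/4·1.838512≈0.601876
n=6: y≈0.601876, sp=1, e=sp−y≈0.398124; I≈-4.717847, D=e−e_prev≈-1.076036; u=1/2·0.398124+0·(-4.717847)+1/4·(-1.076036)≈-0.069947; next y=-3/10·0.601876+1/4·(-0.069947)≈-0.198050
n=7: y≈-0.198050, sp=1, e=sp−y≈1.198050; I≈-3.519798, D=e−e_prev≈0.799926; u=1/2·1.198050+0·(-3.519798)+1/4·0.799926≈0.799006; next y=-3/10·(-0.198050)+1/4·0.799006≈0.259166
n=8: y≈0.259166, sp=1, e=sp−y≈0.740834; I≈-2.778964, D=e−e_prev≈-0.457216; u=1/2·0.740834+0·(-2.778964)+1/4·(-0.457216)≈0.256113; next y=-3/10·0.259166+1/4·0.256113≈-0.013722
n=9: y≈-0.013722, sp=1, e=sp−y≈1.013722; I≈-1.765242, D=e−e_prev≈0.272888; u=1/2·1.013722+0·(-1.765242)+1/4·0.272888≈0.575083; next y=-3/10·(-0.013722)+1/4·0.575083≈0.147887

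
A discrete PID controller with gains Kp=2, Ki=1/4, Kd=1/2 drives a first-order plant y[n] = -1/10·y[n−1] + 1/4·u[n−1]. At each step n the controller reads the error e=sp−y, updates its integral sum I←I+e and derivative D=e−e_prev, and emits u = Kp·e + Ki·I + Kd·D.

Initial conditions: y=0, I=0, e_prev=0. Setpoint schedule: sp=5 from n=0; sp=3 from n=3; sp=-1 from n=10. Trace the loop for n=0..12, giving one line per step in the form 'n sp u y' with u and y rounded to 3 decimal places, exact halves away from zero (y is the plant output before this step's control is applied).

(exact arithmetic carried between steps; '≈' marks a value shown rounded to 6 d.p. or computed from one; I and e_prev carry over from the previous line; the table rounds u and y to 3 d.p., halves away from zero)
n=0: y=0, sp=5, e=sp−y=5; I=5, D=e−e_prev=5; u=2·5+1/4·5+1/2·5=13.75; next y=-1/10·0+1/4·13.75=3.4375
n=1: y=3.4375, sp=5, e=sp−y=1.5625; I=6.5625, D=e−e_prev=-3.4375; u=2·1.5625+1/4·6.5625+1/2·(-3.4375)=3.046875; next y=-1/10·3.4375+1/4·3.046875≈0.417969
n=2: y≈0.417969, sp=5, e=sp−y≈4.582031; I≈11.144531, D=e−e_prev≈3.019531; u=2·4.582031+1/4·11.144531+1/2·3.019531≈13.459961; next y=-1/10·0.417969+1/4·13.459961≈3.323193
n=3: y≈3.323193, sp=3, e=sp−y≈-0.323193; I≈10.821338, D=e−e_prev≈-4.905225; u=2·(-0.323193)+1/4·10.821338+1/2·(-4.905225)≈-0.393665; next y=-1/10·3.323193+1/4·(-0.393665)≈-0.430735
n=4: y≈-0.430735, sp=3, e=sp−y≈3.430735; I≈14.252073, D=e−e_prev≈3.753929; u=2·3.430735+1/4·14.252073+1/2·3.753929≈12.301454; next y=-1/10·(-0.430735)+1/4·12.301454≈3.118437
n=5: y≈3.118437, sp=3, e=sp−y≈-0.118437; I≈14.133636, D=e−e_prev≈-3.549172; u=2·(-0.118437)+1/4·14.133636+1/2·(-3.549172)≈1.521949; next y=-1/10·3.118437+1/4·1.521949≈0.068644
n=6: y≈0.068644, sp=3, e=sp−y≈2.931356; I≈17.064993, D=e−e_prev≈3.049793; u=2·2.931356+1/4·17.064993+1/2·3.049793≈11.653858; next y=-1/10·0.068644+1/4·11.653858≈2.906600
n=7: y≈2.906600, sp=3, e=sp−y≈0.093400; I≈17.158393, D=e−e_prev≈-2.837957; u=2·0.093400+1/4·17.158393+1/2·(-2.837957)≈3.057420; next y=-1/10·2.906600+1/4·3.057420≈0.473695
n=8: y≈0.473695, sp=3, e=sp−y≈2.526305; I≈19.684698, D=e−e_prev≈2.432905; u=2·2.526305+1/4·19.684698+1/2·2.432905≈11.190237; next y=-1/10·0.473695+1/4·11.190237≈2.750190
n=9: y≈2.750190, sp=3, e=sp−y≈0.249810; I≈19.934508, D=e−e_prev≈-2.276495; u=2·0.249810+1/4·19.934508+1/2·(-2.276495)≈4.345000; next y=-1/10·2.750190+1/4·4.345000≈0.811231
n=10: y≈0.811231, sp=-1, e=sp−y≈-1.811231; I≈18.123277, D=e−e_prev≈-2.061041; u=2·(-1.811231)+1/4·18.123277+1/2·(-2.061041)≈-0.122163; next y=-1/10·0.811231+1/4·(-0.122163)≈-0.111664
n=11: y≈-0.111664, sp=-1, e=sp−y≈-0.888336; I≈17.234941, D=e−e_prev≈0.922895; u=2·(-0.888336)+1/4·17.234941+1/2·0.922895≈2.993511; next y=-1/10·(-0.111664)+1/4·2.993511≈0.759544
n=12: y≈0.759544, sp=-1, e=sp−y≈-1.759544; I≈15.475397, D=e−e_prev≈-0.871208; u=2·(-1.759544)+1/4·15.475397+1/2·(-0.871208)≈-0.085843; next y=-1/10·0.759544+1/4·(-0.085843)≈-0.097415

0 5 13.750 0.000
1 5 3.047 3.438
2 5 13.460 0.418
3 3 -0.394 3.323
4 3 12.301 -0.431
5 3 1.522 3.118
6 3 11.654 0.069
7 3 3.057 2.907
8 3 11.190 0.474
9 3 4.345 2.750
10 -1 -0.122 0.811
11 -1 2.994 -0.112
12 -1 -0.086 0.760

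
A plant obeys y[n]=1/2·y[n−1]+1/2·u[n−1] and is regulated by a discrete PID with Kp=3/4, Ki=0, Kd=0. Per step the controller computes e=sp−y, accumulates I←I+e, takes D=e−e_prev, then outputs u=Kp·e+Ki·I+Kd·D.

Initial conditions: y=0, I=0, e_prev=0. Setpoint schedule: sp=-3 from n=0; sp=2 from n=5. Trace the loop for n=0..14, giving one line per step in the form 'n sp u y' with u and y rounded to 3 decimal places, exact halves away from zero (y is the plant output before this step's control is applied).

(exact arithmetic carried between steps; '≈' marks a value shown rounded to 6 d.p. or computed from one; I and e_prev carry over from the previous line; the table rounds u and y to 3 d.p., halves away from zero)
n=0: y=0, sp=-3, e=sp−y=-3; I=-3, D=e−e_prev=-3; u=3/4·(-3)+0·(-3)+0·(-3)=-2.25; next y=1/2·0+1/2·(-2.25)=-1.125
n=1: y=-1.125, sp=-3, e=sp−y=-1.875; I=-4.875, D=e−e_prev=1.125; u=3/4·(-1.875)+0·(-4.875)+0·1.125=-1.40625; next y=1/2·(-1.125)+1/2·(-1.40625)=-1.265625
n=2: y=-1.265625, sp=-3, e=sp−y=-1.734375; I=-6.609375, D=e−e_prev=0.140625; u=3/4·(-1.734375)+0·(-6.609375)+0·0.140625≈-1.300781; next y=1/2·(-1.265625)+1/2·(-1.300781)≈-1.283203
n=3: y≈-1.283203, sp=-3, e=sp−y≈-1.716797; I≈-8.326172, D=e−e_prev≈0.017578; u=3/4·(-1.716797)+0·(-8.326172)+0·0.017578≈-1.287598; next y=1/2·(-1.283203)+1/2·(-1.287598)≈-1.285400
n=4: y≈-1.285400, sp=-3, e=sp−y≈-1.714600; I≈-10.040771, D=e−e_prev≈0.002197; u=3/4·(-1.714600)+0·(-10.040771)+0·0.002197≈-1.285950; next y=1/2·(-1.285400)+1/2·(-1.285950)≈-1.285675
n=5: y≈-1.285675, sp=2, e=sp−y≈3.285675; I≈-6.755096, D=e−e_prev≈5.000275; u=3/4·3.285675+0·(-6.755096)+0·5.000275≈2.464256; next y=1/2·(-1.285675)+1/2·2.464256≈0.589291
n=6: y≈0.589291, sp=2, e=sp−y≈1.410709; I≈-5.344387, D=e−e_prev≈-1.874966; u=3/4·1.410709+0·(-5.344387)+0·(-1.874966)≈1.058032; next y=1/2·0.589291+1/2·1.058032≈0.823661
n=7: y≈0.823661, sp=2, e=sp−y≈1.176339; I≈-4.168048, D=e−e_prev≈-0.234371; u=3/4·1.176339+0·(-4.168048)+0·(-0.234371)≈0.882254; next y=1/2·0.823661+1/2·0.882254≈0.852958
n=8: y≈0.852958, sp=2, e=sp−y≈1.147042; I≈-3.021006, D=e−e_prev≈-0.029296; u=3/4·1.147042+0·(-3.021006)+0·(-0.029296)≈0.860282; next y=1/2·0.852958+1/2·0.860282≈0.856620
n=9: y≈0.856620, sp=2, e=sp−y≈1.143380; I≈-1.877626, D=e−e_prev≈-0.003662; u=3/4·1.143380+0·(-1.877626)+0·(-0.003662)≈0.857535; next y=1/2·0.856620+1/2·0.857535≈0.857077
n=10: y≈0.857077, sp=2, e=sp−y≈1.142923; I≈-0.734703, D=e−e_prev≈-0.000458; u=3/4·1.142923+0·(-0.734703)+0·(-0.000458)≈0.857192; next y=1/2·0.857077+1/2·0.857192≈0.857135
n=11: y≈0.857135, sp=2, e=sp−y≈1.142865; I≈0.408162, D=e−e_prev≈-0.000057; u=3/4·1.142865+0·0.408162+0·(-0.000057)≈0.857149; next y=1/2·0.857135+1/2·0.857149≈0.857142
n=12: y≈0.857142, sp=2, e=sp−y≈1.142858; I≈1.551020, D=e−e_prev≈-0.000007; u=3/4·1.142858+0·1.551020+0·(-0.000007)≈0.857144; next y=1/2·0.857142+1/2·0.857144≈0.857143
n=13: y≈0.857143, sp=2, e=sp−y≈1.142857; I≈2.693878, D=e−e_prev≈-0.000001; u=3/4·1.142857+0·2.693878+0·(-0.000001)≈0.857143; next y=1/2·0.857143+1/2·0.857143≈0.857143
n=14: y≈0.857143, sp=2, e=sp−y≈1.142857; I≈3.836735, D=e−e_prev≈0.000000; u=3/4·1.142857+0·3.836735+0·0.000000≈0.857143; next y=1/2·0.857143+1/2·0.857143≈0.857143

0 -3 -2.250 0.000
1 -3 -1.406 -1.125
2 -3 -1.301 -1.266
3 -3 -1.288 -1.283
4 -3 -1.286 -1.285
5 2 2.464 -1.286
6 2 1.058 0.589
7 2 0.882 0.824
8 2 0.860 0.853
9 2 0.858 0.857
10 2 0.857 0.857
11 2 0.857 0.857
12 2 0.857 0.857
13 2 0.857 0.857
14 2 0.857 0.857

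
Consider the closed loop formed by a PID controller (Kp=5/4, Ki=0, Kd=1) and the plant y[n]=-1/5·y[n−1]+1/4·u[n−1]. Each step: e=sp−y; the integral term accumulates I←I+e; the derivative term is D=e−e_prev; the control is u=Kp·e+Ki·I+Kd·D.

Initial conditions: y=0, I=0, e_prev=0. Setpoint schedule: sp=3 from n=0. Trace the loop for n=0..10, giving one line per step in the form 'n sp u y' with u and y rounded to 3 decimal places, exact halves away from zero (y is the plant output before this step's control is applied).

0 3 6.750 0.000
1 3 -0.047 1.688
2 3 6.223 -0.349
3 3 -0.257 1.626
4 3 6.252 -0.389
5 3 -0.331 1.641
6 3 6.315 -0.411
7 3 -0.398 1.661
8 3 6.383 -0.432
9 3 -0.466 1.682
10 3 6.451 -0.453

(exact arithmetic carried between steps; '≈' marks a value shown rounded to 6 d.p. or computed from one; I and e_prev carry over from the previous line; the table rounds u and y to 3 d.p., halves away from zero)
n=0: y=0, sp=3, e=sp−y=3; I=3, D=e−e_prev=3; u=5/4·3+0·3+1·3=6.75; next y=-1/5·0+1/4·6.75=1.6875
n=1: y=1.6875, sp=3, e=sp−y=1.3125; I=4.3125, D=e−e_prev=-1.6875; u=5/4·1.3125+0·4.3125+1·(-1.6875)=-0.046875; next y=-1/5·1.6875+1/4·(-0.046875)≈-0.349219
n=2: y≈-0.349219, sp=3, e=sp−y≈3.349219; I≈7.661719, D=e−e_prev≈2.036719; u=5/4·3.349219+0·7.661719+1·2.036719≈6.223242; next y=-1/5·(-0.349219)+1/4·6.223242≈1.625654
n=3: y≈1.625654, sp=3, e=sp−y≈1.374346; I≈9.036064, D=e−e_prev≈-1.974873; u=5/4·1.374346+0·9.036064+1·(-1.974873)≈-0.256941; next y=-1/5·1.625654+1/4·(-0.256941)≈-0.389366
n=4: y≈-0.389366, sp=3, e=sp−y≈3.389366; I≈12.425431, D=e−e_prev≈2.015020; u=5/4·3.389366+0·12.425431+1·2.015020≈6.251728; next y=-1/5·(-0.389366)+1/4·6.251728≈1.640805
n=5: y≈1.640805, sp=3, e=sp−y≈1.359195; I≈13.784625, D=e−e_prev≈-2.030171; u=5/4·1.359195+0·13.784625+1·(-2.030171)≈-0.331178; next y=-1/5·1.640805+1/4·(-0.331178)≈-0.410956
n=6: y≈-0.410956, sp=3, e=sp−y≈3.410956; I≈17.195581, D=e−e_prev≈2.051761; u=5/4·3.410956+0·17.195581+1·2.051761≈6.315455; next y=-1/5·(-0.410956)+1/4·6.315455≈1.661055
n=7: y≈1.661055, sp=3, e=sp−y≈1.338945; I≈18.534526, D=e−e_prev≈-2.072010; u=5/4·1.338945+0·18.534526+1·(-2.072010)≈-0.398329; next y=-1/5·1.661055+1/4·(-0.398329)≈-0.431793
n=8: y≈-0.431793, sp=3, e=sp−y≈3.431793; I≈21.966319, D=e−e_prev≈2.092848; u=5/4·3.431793+0·21.966319+1·2.092848≈6.382590; next y=-1/5·(-0.431793)+1/4·6.382590≈1.682006
n=9: y≈1.682006, sp=3, e=sp−y≈1.317994; I≈23.284313, D=e−e_prev≈-2.113799; u=5/4·1.317994+0·23.284313+1·(-2.113799)≈-0.466307; next y=-1/5·1.682006+1/4·(-0.466307)≈-0.452978
n=10: y≈-0.452978, sp=3, e=sp−y≈3.452978; I≈26.737291, D=e−e_prev≈2.134984; u=5/4·3.452978+0·26.737291+1·2.134984≈6.451206; next y=-1/5·(-0.452978)+1/4·6.451206≈1.703397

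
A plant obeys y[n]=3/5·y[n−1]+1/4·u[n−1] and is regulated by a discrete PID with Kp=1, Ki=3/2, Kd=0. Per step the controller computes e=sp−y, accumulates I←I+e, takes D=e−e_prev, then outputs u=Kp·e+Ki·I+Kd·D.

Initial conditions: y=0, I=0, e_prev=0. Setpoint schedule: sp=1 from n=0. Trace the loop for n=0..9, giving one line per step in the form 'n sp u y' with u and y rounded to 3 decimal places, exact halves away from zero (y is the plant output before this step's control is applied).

0 1 2.500 0.000
1 1 2.438 0.625
2 1 2.102 0.984
3 1 1.796 1.116
4 1 1.615 1.119
5 1 1.547 1.075
6 1 1.542 1.032
7 1 1.563 1.005
8 1 1.584 0.993
9 1 1.597 0.992

(exact arithmetic carried between steps; '≈' marks a value shown rounded to 6 d.p. or computed from one; I and e_prev carry over from the previous line; the table rounds u and y to 3 d.p., halves away from zero)
n=0: y=0, sp=1, e=sp−y=1; I=1, D=e−e_prev=1; u=1·1+3/2·1+0·1=2.5; next y=3/5·0+1/4·2.5=0.625
n=1: y=0.625, sp=1, e=sp−y=0.375; I=1.375, D=e−e_prev=-0.625; u=1·0.375+3/2·1.375+0·(-0.625)=2.4375; next y=3/5·0.625+1/4·2.4375=0.984375
n=2: y=0.984375, sp=1, e=sp−y=0.015625; I=1.390625, D=e−e_prev=-0.359375; u=1·0.015625+3/2·1.390625+0·(-0.359375)≈2.101563; next y=3/5·0.984375+1/4·2.101563≈1.116016
n=3: y≈1.116016, sp=1, e=sp−y≈-0.116016; I≈1.274609, D=e−e_prev≈-0.131641; u=1·(-0.116016)+3/2·1.274609+0·(-0.131641)≈1.795898; next y=3/5·1.116016+1/4·1.795898≈1.118584
n=4: y≈1.118584, sp=1, e=sp−y≈-0.118584; I≈1.156025, D=e−e_prev≈-0.002568; u=1·(-0.118584)+3/2·1.156025+0·(-0.002568)≈1.615454; next y=3/5·1.118584+1/4·1.615454≈1.075014
n=5: y≈1.075014, sp=1, e=sp−y≈-0.075014; I≈1.081011, D=e−e_prev≈0.043570; u=1·(-0.075014)+3/2·1.081011+0·0.043570≈1.546503; next y=3/5·1.075014+1/4·1.546503≈1.031634
n=6: y≈1.031634, sp=1, e=sp−y≈-0.031634; I≈1.049377, D=e−e_prev≈0.043380; u=1·(-0.031634)+3/2·1.049377+0·0.043380≈1.542432; next y=3/5·1.031634+1/4·1.542432≈1.004588
n=7: y≈1.004588, sp=1, e=sp−y≈-0.004588; I≈1.044789, D=e−e_prev≈0.027046; u=1·(-0.004588)+3/2·1.044789+0·0.027046≈1.562595; next y=3/5·1.004588+1/4·1.562595≈0.993402
n=8: y≈0.993402, sp=1, e=sp−y≈0.006598; I≈1.051387, D=e−e_prev≈0.011187; u=1·0.006598+3/2·1.051387+0·0.011187≈1.583679; next y=3/5·0.993402+1/4·1.583679≈0.991961
n=9: y≈0.991961, sp=1, e=sp−y≈0.008039; I≈1.059426, D=e−e_prev≈0.001441; u=1·0.008039+3/2·1.059426+0·0.001441≈1.597179; next y=3/5·0.991961+1/4·1.597179≈0.994471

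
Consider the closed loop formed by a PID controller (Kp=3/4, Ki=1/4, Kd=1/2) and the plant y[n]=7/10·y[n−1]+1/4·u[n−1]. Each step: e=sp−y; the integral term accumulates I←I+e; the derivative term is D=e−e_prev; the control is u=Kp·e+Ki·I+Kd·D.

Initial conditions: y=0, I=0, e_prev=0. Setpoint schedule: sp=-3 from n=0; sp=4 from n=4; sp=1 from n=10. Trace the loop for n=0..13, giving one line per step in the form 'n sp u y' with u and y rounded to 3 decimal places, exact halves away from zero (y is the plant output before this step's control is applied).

(exact arithmetic carried between steps; '≈' marks a value shown rounded to 6 d.p. or computed from one; I and e_prev carry over from the previous line; the table rounds u and y to 3 d.p., halves away from zero)
n=0: y=0, sp=-3, e=sp−y=-3; I=-3, D=e−e_prev=-3; u=3/4·(-3)+1/4·(-3)+1/2·(-3)=-4.5; next y=7/10·0+1/4·(-4.5)=-1.125
n=1: y=-1.125, sp=-3, e=sp−y=-1.875; I=-4.875, D=e−e_prev=1.125; u=3/4·(-1.875)+1/4·(-4.875)+1/2·1.125=-2.0625; next y=7/10·(-1.125)+1/4·(-2.0625)=-1.303125
n=2: y=-1.303125, sp=-3, e=sp−y=-1.696875; I=-6.571875, D=e−e_prev=0.178125; u=3/4·(-1.696875)+1/4·(-6.571875)+1/2·0.178125≈-2.826563; next y=7/10·(-1.303125)+1/4·(-2.826563)≈-1.618828
n=3: y≈-1.618828, sp=-3, e=sp−y≈-1.381172; I≈-7.953047, D=e−e_prev≈0.315703; u=3/4·(-1.381172)+1/4·(-7.953047)+1/2·0.315703≈-2.866289; next y=7/10·(-1.618828)+1/4·(-2.866289)≈-1.849752
n=4: y≈-1.849752, sp=4, e=sp−y≈5.849752; I≈-2.103295, D=e−e_prev≈7.230924; u=3/4·5.849752+1/4·(-2.103295)+1/2·7.230924≈7.476952; next y=7/10·(-1.849752)+1/4·7.476952≈0.574412
n=5: y≈0.574412, sp=4, e=sp−y≈3.425588; I≈1.322293, D=e−e_prev≈-2.424164; u=3/4·3.425588+1/4·1.322293+1/2·(-2.424164)≈1.687683; next y=7/10·0.574412+1/4·1.687683≈0.824009
n=6: y≈0.824009, sp=4, e=sp−y≈3.175991; I≈4.498285, D=e−e_prev≈-0.249597; u=3/4·3.175991+1/4·4.498285+1/2·(-0.249597)≈3.381766; next y=7/10·0.824009+1/4·3.381766≈1.422248
n=7: y≈1.422248, sp=4, e=sp−y≈2.577752; I≈7.076037, D=e−e_prev≈-0.598239; u=3/4·2.577752+1/4·7.076037+1/2·(-0.598239)≈3.403204; next y=7/10·1.422248+1/4·3.403204≈1.846374
n=8: y≈1.846374, sp=4, e=sp−y≈2.153626; I≈9.229662, D=e−e_prev≈-0.424127; u=3/4·2.153626+1/4·9.229662+1/2·(-0.424127)≈3.710571; next y=7/10·1.846374+1/4·3.710571≈2.220105
n=9: y≈2.220105, sp=4, e=sp−y≈1.779895; I≈11.009558, D=e−e_prev≈-0.373731; u=3/4·1.779895+1/4·11.009558+1/2·(-0.373731)≈3.900445; next y=7/10·2.220105+1/4·3.900445≈2.529185
n=10: y≈2.529185, sp=1, e=sp−y≈-1.529185; I≈9.480373, D=e−e_prev≈-3.309080; u=3/4·(-1.529185)+1/4·9.480373+1/2·(-3.309080)≈-0.431335; next y=7/10·2.529185+1/4·(-0.431335)≈1.662596
n=11: y≈1.662596, sp=1, e=sp−y≈-0.662596; I≈8.817777, D=e−e_prev≈0.866589; u=3/4·(-0.662596)+1/4·8.817777+1/2·0.866589≈2.140792; next y=7/10·1.662596+1/4·2.140792≈1.699015
n=12: y≈1.699015, sp=1, e=sp−y≈-0.699015; I≈8.118762, D=e−e_prev≈-0.036419; u=3/4·(-0.699015)+1/4·8.118762+1/2·(-0.036419)≈1.487220; next y=7/10·1.699015+1/4·1.487220≈1.561115
n=13: y≈1.561115, sp=1, e=sp−y≈-0.561115; I≈7.557647, D=e−e_prev≈0.137900; u=3/4·(-0.561115)+1/4·7.557647+1/2·0.137900≈1.537525; next y=7/10·1.561115+1/4·1.537525≈1.477162

0 -3 -4.500 0.000
1 -3 -2.063 -1.125
2 -3 -2.827 -1.303
3 -3 -2.866 -1.619
4 4 7.477 -1.850
5 4 1.688 0.574
6 4 3.382 0.824
7 4 3.403 1.422
8 4 3.711 1.846
9 4 3.900 2.220
10 1 -0.431 2.529
11 1 2.141 1.663
12 1 1.487 1.699
13 1 1.538 1.561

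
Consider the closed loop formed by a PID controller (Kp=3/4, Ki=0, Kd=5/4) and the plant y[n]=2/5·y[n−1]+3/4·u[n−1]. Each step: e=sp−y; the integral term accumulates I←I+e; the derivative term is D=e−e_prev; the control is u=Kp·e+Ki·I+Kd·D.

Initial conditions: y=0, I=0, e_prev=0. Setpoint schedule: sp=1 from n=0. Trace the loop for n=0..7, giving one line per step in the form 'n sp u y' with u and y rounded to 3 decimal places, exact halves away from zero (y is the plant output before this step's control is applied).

0 1 2.000 0.000
1 1 -2.250 1.500
2 1 4.800 -1.088
3 1 -6.939 3.165
4 1 12.583 -3.939
5 1 -19.897 7.862
6 1 34.134 -11.778
7 1 -55.751 20.889

(exact arithmetic carried between steps; '≈' marks a value shown rounded to 6 d.p. or computed from one; I and e_prev carry over from the previous line; the table rounds u and y to 3 d.p., halves away from zero)
n=0: y=0, sp=1, e=sp−y=1; I=1, D=e−e_prev=1; u=3/4·1+0·1+5/4·1=2; next y=2/5·0+3/4·2=1.5
n=1: y=1.5, sp=1, e=sp−y=-0.5; I=0.5, D=e−e_prev=-1.5; u=3/4·(-0.5)+0·0.5+5/4·(-1.5)=-2.25; next y=2/5·1.5+3/4·(-2.25)=-1.0875
n=2: y=-1.0875, sp=1, e=sp−y=2.0875; I=2.5875, D=e−e_prev=2.5875; u=3/4·2.0875+0·2.5875+5/4·2.5875=4.8; next y=2/5·(-1.0875)+3/4·4.8=3.165
n=3: y=3.165, sp=1, e=sp−y=-2.165; I=0.4225, D=e−e_prev=-4.2525; u=3/4·(-2.165)+0·0.4225+5/4·(-4.2525)=-6.939375; next y=2/5·3.165+3/4·(-6.939375)≈-3.938531
n=4: y≈-3.938531, sp=1, e=sp−y≈4.938531; I≈5.361031, D=e−e_prev≈7.103531; u=3/4·4.938531+0·5.361031+5/4·7.103531≈12.583313; next y=2/5·(-3.938531)+3/4·12.583313≈7.862072
n=5: y≈7.862072, sp=1, e=sp−y≈-6.862072; I≈-1.501041, D=e−e_prev≈-11.800603; u=3/4·(-6.862072)+0·(-1.501041)+5/4·(-11.800603)≈-19.897308; next y=2/5·7.862072+3/4·(-19.897308)≈-11.778152
n=6: y≈-11.778152, sp=1, e=sp−y≈12.778152; I≈11.277111, D=e−e_prev≈19.640224; u=3/4·12.778152+0·11.277111+5/4·19.640224≈34.133894; next y=2/5·(-11.778152)+3/4·34.133894≈20.889160
n=7: y≈20.889160, sp=1, e=sp−y≈-19.889160; I≈-8.612048, D=e−e_prev≈-32.667312; u=3/4·(-19.889160)+0·(-8.612048)+5/4·(-32.667312)≈-55.751010; next y=2/5·20.889160+3/4·(-55.751010)≈-33.457593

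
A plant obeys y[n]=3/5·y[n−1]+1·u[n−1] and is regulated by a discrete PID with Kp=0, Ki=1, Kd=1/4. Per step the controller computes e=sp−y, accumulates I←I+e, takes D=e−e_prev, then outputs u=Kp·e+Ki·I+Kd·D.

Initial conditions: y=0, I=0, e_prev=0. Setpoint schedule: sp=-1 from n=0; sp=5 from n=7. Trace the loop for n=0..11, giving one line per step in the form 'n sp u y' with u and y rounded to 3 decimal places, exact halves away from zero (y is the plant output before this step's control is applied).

(exact arithmetic carried between steps; '≈' marks a value shown rounded to 6 d.p. or computed from one; I and e_prev carry over from the previous line; the table rounds u and y to 3 d.p., halves away from zero)
n=0: y=0, sp=-1, e=sp−y=-1; I=-1, D=e−e_prev=-1; u=0·(-1)+1·(-1)+1/4·(-1)=-1.25; next y=3/5·0+1·(-1.25)=-1.25
n=1: y=-1.25, sp=-1, e=sp−y=0.25; I=-0.75, D=e−e_prev=1.25; u=0·0.25+1·(-0.75)+1/4·1.25=-0.4375; next y=3/5·(-1.25)+1·(-0.4375)=-1.1875
n=2: y=-1.1875, sp=-1, e=sp−y=0.1875; I=-0.5625, D=e−e_prev=-0.0625; u=0·0.1875+1·(-0.5625)+1/4·(-0.0625)=-0.578125; next y=3/5·(-1.1875)+1·(-0.578125)=-1.290625
n=3: y=-1.290625, sp=-1, e=sp−y=0.290625; I=-0.271875, D=e−e_prev=0.103125; u=0·0.290625+1·(-0.271875)+1/4·0.103125≈-0.246094; next y=3/5·(-1.290625)+1·(-0.246094)≈-1.020469
n=4: y≈-1.020469, sp=-1, e=sp−y≈0.020469; I≈-0.251406, D=e−e_prev≈-0.270156; u=0·0.020469+1·(-0.251406)+1/4·(-0.270156)≈-0.318945; next y=3/5·(-1.020469)+1·(-0.318945)≈-0.931227
n=5: y≈-0.931227, sp=-1, e=sp−y≈-0.068773; I≈-0.320180, D=e−e_prev≈-0.089242; u=0·(-0.068773)+1·(-0.320180)+1/4·(-0.089242)≈-0.342490; next y=3/5·(-0.931227)+1·(-0.342490)≈-0.901226
n=6: y≈-0.901226, sp=-1, e=sp−y≈-0.098774; I≈-0.418954, D=e−e_prev≈-0.030000; u=0·(-0.098774)+1·(-0.418954)+1/4·(-0.030000)≈-0.426454; next y=3/5·(-0.901226)+1·(-0.426454)≈-0.967189
n=7: y≈-0.967189, sp=5, e=sp−y≈5.967189; I≈5.548236, D=e−e_prev≈6.065963; u=0·5.967189+1·5.548236+1/4·6.065963≈7.064727; next y=3/5·(-0.967189)+1·7.064727≈6.484413
n=8: y≈6.484413, sp=5, e=sp−y≈-1.484413; I≈4.063823, D=e−e_prev≈-7.451602; u=0·(-1.484413)+1·4.063823+1/4·(-7.451602)≈2.200922; next y=3/5·6.484413+1·2.200922≈6.091570
n=9: y≈6.091570, sp=5, e=sp−y≈-1.091570; I≈2.972253, D=e−e_prev≈0.392843; u=0·(-1.091570)+1·2.972253+1/4·0.392843≈3.070464; next y=3/5·6.091570+1·3.070464≈6.725406
n=10: y≈6.725406, sp=5, e=sp−y≈-1.725406; I≈1.246847, D=e−e_prev≈-0.633836; u=0·(-1.725406)+1·1.246847+1/4·(-0.633836)≈1.088388; next y=3/5·6.725406+1·1.088388≈5.123632
n=11: y≈5.123632, sp=5, e=sp−y≈-0.123632; I≈1.123216, D=e−e_prev≈1.601774; u=0·(-0.123632)+1·1.123216+1/4·1.601774≈1.523659; next y=3/5·5.123632+1·1.523659≈4.597838

0 -1 -1.250 0.000
1 -1 -0.438 -1.250
2 -1 -0.578 -1.188
3 -1 -0.246 -1.291
4 -1 -0.319 -1.020
5 -1 -0.342 -0.931
6 -1 -0.426 -0.901
7 5 7.065 -0.967
8 5 2.201 6.484
9 5 3.070 6.092
10 5 1.088 6.725
11 5 1.524 5.124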